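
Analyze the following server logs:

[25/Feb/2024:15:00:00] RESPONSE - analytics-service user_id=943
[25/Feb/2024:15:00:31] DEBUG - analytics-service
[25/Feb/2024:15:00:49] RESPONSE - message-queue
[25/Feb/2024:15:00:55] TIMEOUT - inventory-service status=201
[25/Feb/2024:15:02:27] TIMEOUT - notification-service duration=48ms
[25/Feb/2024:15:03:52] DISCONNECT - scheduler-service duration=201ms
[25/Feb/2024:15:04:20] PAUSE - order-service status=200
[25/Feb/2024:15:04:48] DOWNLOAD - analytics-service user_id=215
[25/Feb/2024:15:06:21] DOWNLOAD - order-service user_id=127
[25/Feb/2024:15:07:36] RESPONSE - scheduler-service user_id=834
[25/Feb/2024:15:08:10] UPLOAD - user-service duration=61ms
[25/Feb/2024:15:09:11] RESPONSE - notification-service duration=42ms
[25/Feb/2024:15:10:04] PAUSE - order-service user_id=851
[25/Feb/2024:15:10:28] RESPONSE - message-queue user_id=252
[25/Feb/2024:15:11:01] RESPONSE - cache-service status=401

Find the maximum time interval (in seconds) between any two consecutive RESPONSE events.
407

To find the longest gap:

1. Extract all RESPONSE events in chronological order
2. Calculate time differences between consecutive events
3. Find the maximum difference
4. Longest gap: 407 seconds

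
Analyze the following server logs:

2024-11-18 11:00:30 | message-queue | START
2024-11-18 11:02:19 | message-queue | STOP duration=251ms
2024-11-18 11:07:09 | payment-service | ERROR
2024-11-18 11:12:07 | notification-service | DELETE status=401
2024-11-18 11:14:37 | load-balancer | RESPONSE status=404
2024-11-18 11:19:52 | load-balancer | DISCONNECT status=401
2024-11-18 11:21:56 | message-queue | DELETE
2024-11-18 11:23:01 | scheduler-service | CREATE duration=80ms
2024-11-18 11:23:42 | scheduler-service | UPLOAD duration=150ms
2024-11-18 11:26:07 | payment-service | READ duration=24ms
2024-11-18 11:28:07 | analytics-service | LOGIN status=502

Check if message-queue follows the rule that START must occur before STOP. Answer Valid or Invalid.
Valid

To validate ordering:

1. Required order: START → STOP
2. Rule: START must occur before STOP
3. Check actual order of events for message-queue
4. Result: Valid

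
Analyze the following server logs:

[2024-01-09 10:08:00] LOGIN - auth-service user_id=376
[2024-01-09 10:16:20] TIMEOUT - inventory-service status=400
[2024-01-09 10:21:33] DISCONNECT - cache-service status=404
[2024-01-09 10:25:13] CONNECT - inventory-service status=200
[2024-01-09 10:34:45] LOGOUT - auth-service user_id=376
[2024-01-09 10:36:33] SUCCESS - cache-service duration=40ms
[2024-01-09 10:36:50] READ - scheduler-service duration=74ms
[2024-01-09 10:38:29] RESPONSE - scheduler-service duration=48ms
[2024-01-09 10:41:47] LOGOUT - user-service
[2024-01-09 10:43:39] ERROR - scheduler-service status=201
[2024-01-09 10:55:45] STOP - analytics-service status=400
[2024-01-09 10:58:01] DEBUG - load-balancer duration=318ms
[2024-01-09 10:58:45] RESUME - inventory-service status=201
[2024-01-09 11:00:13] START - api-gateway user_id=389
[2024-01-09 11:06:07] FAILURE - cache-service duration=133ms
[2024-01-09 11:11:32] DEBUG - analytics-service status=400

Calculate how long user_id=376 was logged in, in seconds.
1605

To calculate session duration:

1. Find LOGIN event for user_id=376: 2024-01-09 10:08:00
2. Find LOGOUT event for user_id=376: 2024-01-09 10:34:45
3. Session duration: 2024-01-09 10:34:45 - 2024-01-09 10:08:00 = 1605 seconds (26 minutes)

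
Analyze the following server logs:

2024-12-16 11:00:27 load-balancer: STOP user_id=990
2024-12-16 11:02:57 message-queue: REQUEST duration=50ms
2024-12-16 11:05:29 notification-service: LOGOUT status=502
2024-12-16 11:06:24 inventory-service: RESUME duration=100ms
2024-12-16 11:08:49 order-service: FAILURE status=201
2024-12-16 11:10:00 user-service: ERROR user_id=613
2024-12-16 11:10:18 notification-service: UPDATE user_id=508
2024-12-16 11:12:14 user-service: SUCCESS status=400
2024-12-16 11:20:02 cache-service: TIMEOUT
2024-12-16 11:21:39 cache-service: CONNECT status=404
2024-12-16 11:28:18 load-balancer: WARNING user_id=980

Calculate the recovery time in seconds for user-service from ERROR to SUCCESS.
134

To calculate recovery time:

1. Find ERROR event for user-service: 2024-12-16 11:10:00
2. Find next SUCCESS event for user-service: 2024-12-16 11:12:14
3. Recovery time: 2024-12-16 11:12:14 - 2024-12-16 11:10:00 = 134 seconds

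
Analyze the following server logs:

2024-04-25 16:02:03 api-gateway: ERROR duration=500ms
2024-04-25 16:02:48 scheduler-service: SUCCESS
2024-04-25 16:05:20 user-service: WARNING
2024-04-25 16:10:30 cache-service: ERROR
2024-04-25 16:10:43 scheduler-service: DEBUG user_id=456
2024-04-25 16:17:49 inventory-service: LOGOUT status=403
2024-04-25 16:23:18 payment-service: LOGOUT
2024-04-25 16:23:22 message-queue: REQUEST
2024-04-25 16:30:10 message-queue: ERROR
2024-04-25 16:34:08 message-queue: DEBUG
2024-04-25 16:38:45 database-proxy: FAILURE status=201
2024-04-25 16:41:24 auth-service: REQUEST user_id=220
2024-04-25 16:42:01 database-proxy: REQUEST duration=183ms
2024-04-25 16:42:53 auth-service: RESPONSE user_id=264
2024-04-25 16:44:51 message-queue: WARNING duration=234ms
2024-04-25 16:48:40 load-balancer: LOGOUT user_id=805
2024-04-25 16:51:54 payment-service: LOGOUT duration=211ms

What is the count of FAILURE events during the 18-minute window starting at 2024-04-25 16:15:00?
0

To count events in the time window:

1. Window boundaries: 2024-04-25 16:15:00 to 2024-04-25 16:33:00
2. Filter for FAILURE events within this window
3. Count matching events: 0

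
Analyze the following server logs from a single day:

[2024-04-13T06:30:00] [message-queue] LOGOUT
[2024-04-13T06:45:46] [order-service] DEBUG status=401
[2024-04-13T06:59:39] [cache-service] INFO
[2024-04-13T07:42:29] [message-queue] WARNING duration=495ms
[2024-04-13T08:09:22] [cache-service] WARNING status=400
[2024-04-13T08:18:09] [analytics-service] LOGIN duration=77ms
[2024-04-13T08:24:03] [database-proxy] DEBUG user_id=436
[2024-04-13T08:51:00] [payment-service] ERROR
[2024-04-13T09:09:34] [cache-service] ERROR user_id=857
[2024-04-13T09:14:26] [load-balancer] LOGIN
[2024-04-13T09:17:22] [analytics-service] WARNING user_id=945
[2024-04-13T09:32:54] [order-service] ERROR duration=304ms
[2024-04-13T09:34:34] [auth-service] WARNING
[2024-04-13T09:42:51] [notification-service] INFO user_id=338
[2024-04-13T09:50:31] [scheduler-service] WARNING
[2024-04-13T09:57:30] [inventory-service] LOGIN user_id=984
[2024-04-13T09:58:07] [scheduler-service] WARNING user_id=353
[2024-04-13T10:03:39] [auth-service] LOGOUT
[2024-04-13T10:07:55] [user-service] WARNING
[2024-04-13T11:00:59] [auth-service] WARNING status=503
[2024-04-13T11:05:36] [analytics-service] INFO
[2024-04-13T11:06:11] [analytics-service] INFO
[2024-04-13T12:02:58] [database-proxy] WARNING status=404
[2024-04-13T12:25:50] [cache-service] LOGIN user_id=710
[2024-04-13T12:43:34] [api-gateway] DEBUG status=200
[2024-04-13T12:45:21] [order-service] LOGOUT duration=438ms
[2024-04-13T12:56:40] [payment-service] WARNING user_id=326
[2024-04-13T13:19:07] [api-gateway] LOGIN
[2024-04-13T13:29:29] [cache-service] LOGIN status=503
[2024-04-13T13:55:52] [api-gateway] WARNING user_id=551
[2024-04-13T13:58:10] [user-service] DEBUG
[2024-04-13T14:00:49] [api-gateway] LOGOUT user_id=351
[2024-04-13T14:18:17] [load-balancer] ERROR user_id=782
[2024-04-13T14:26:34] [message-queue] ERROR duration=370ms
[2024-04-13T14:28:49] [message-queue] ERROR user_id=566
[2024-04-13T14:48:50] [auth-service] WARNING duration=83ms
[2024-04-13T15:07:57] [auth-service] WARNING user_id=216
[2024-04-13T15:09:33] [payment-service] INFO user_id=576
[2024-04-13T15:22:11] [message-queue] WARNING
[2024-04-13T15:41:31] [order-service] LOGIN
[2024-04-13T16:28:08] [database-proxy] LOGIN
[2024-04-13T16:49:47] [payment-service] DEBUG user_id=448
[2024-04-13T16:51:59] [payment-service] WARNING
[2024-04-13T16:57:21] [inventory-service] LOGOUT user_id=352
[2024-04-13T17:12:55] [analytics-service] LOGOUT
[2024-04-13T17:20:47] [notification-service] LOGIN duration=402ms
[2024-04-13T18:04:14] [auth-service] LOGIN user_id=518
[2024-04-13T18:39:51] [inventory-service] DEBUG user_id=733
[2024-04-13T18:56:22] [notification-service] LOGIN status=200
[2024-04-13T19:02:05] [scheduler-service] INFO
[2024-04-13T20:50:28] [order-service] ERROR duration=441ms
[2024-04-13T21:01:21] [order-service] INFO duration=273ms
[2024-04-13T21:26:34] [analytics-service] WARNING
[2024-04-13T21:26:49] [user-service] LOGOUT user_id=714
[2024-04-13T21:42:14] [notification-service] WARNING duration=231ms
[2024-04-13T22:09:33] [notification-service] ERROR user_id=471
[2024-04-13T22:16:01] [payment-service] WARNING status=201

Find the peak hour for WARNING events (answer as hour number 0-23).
9

To find the peak hour:

1. Group all WARNING events by hour
2. Count events in each hour
3. Find hour with maximum count
4. Peak hour: 9 (with 4 events)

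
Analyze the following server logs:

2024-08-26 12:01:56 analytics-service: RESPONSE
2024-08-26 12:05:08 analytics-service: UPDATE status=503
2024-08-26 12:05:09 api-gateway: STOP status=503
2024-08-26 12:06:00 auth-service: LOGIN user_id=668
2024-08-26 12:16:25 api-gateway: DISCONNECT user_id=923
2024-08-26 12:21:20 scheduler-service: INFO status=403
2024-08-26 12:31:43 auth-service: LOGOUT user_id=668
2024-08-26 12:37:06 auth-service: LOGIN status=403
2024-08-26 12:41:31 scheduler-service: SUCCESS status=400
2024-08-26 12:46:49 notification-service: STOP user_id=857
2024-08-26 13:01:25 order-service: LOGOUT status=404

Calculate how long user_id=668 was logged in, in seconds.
1543

To calculate session duration:

1. Find LOGIN event for user_id=668: 2024-08-26 12:06:00
2. Find LOGOUT event for user_id=668: 2024-08-26 12:31:43
3. Session duration: 2024-08-26 12:31:43 - 2024-08-26 12:06:00 = 1543 seconds (25 minutes)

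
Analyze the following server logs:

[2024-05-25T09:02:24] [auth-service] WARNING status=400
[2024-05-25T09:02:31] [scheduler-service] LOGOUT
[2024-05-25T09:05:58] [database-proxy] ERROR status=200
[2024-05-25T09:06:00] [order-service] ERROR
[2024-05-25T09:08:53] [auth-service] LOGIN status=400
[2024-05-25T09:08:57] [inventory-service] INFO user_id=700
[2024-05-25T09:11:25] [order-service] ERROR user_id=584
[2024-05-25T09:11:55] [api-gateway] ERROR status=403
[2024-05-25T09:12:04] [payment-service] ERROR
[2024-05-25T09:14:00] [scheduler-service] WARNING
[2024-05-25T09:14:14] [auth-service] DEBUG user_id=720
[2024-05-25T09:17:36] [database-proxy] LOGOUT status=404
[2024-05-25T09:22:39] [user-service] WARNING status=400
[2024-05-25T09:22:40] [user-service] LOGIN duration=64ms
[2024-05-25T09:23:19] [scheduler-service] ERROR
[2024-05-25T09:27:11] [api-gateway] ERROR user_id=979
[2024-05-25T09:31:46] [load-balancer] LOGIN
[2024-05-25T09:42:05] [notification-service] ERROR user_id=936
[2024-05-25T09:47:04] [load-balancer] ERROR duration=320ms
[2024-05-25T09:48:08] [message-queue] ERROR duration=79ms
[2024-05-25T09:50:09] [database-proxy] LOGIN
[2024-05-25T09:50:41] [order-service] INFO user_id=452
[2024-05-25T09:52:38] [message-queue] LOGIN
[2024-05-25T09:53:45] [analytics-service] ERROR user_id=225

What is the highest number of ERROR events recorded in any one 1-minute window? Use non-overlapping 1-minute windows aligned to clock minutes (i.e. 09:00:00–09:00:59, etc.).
2

To find the burst window:

1. Divide the log period into non-overlapping 1-minute windows starting at 09:00
2. Count ERROR events in each window
3. Find the window with maximum count
4. Maximum events in a window: 2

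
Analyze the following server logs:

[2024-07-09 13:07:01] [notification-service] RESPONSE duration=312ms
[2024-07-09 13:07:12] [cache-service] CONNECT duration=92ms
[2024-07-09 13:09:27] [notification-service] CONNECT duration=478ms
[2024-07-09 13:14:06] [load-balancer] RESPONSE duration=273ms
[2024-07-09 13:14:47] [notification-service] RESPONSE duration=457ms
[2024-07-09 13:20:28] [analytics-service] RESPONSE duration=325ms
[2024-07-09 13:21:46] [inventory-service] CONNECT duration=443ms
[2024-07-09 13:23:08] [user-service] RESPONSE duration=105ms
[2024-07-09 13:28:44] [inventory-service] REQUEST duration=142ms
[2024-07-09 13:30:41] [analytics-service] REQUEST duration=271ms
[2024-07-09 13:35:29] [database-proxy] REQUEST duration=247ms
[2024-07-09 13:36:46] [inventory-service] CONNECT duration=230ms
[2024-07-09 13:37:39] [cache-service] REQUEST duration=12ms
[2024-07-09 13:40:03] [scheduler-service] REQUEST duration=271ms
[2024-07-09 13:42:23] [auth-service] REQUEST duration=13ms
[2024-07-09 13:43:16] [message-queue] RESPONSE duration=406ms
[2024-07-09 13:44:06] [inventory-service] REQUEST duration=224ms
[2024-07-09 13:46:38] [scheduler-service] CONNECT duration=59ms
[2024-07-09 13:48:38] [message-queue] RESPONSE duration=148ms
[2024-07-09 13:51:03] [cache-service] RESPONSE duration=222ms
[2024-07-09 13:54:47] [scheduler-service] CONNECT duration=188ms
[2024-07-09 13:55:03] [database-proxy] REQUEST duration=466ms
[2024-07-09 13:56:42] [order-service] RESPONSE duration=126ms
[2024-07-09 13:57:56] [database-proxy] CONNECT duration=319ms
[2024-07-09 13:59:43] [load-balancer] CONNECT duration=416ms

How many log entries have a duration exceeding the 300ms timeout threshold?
9

To count timeouts:

1. Threshold: 300ms
2. Extract duration from each log entry
3. Count entries where duration > 300
4. Timeout count: 9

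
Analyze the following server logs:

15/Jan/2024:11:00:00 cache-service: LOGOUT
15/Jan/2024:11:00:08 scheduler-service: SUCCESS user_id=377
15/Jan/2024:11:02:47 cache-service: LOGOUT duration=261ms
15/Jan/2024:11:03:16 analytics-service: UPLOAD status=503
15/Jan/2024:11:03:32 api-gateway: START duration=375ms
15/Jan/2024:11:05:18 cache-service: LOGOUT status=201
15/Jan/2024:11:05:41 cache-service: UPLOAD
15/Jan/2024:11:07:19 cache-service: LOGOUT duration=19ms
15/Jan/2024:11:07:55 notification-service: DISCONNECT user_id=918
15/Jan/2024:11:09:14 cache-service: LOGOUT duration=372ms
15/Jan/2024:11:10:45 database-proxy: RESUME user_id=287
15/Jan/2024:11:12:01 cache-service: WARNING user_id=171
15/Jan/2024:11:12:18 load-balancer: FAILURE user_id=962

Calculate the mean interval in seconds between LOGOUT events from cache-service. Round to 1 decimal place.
138.5

To calculate average interval:

1. Find all LOGOUT events for cache-service in order
2. Calculate time gaps between consecutive events
3. Compute mean of gaps: 554 / 4 = 138.5 seconds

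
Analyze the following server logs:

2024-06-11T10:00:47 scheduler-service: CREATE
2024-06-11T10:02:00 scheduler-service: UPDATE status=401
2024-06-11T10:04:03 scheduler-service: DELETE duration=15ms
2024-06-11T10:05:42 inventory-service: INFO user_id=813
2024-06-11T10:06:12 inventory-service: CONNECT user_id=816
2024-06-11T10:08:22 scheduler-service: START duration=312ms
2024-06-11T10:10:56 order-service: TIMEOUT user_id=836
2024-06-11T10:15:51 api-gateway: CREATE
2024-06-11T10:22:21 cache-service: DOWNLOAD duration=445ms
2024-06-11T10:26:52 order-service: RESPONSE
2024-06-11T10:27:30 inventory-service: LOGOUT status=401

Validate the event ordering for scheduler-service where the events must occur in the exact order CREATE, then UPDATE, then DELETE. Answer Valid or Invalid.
Valid

To validate ordering:

1. Required order: CREATE → UPDATE → DELETE
2. Rule: the events must occur in the exact order CREATE, then UPDATE, then DELETE
3. Check actual order of events for scheduler-service
4. Result: Valid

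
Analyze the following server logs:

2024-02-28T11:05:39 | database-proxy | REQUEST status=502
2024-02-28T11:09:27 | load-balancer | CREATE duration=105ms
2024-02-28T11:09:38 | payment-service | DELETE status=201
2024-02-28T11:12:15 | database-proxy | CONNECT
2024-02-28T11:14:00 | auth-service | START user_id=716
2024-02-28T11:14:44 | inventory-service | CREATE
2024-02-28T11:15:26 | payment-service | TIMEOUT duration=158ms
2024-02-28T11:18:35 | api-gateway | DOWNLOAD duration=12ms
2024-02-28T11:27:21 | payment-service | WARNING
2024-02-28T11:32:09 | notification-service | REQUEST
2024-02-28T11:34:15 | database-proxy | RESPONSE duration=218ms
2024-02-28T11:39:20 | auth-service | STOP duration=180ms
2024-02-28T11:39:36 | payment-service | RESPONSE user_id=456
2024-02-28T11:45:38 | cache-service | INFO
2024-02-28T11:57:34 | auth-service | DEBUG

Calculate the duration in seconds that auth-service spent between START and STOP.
1520

To calculate state duration:

1. Find START event for auth-service: 2024-02-28T11:14:00
2. Find STOP event for auth-service: 2024-02-28T11:39:20
3. Calculate duration: 2024-02-28T11:39:20 - 2024-02-28T11:14:00 = 1520 seconds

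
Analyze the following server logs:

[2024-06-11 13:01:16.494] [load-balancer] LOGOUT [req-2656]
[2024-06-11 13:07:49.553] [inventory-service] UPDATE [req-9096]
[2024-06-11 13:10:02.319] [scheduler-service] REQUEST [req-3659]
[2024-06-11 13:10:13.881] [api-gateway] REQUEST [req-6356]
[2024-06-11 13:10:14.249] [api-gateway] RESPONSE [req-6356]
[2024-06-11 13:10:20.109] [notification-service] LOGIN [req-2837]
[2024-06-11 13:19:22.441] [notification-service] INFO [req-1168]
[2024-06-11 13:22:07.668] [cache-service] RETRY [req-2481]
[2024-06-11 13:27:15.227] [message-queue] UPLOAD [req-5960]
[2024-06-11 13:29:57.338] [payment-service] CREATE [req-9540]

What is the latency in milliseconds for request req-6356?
368

To calculate latency:

1. Find REQUEST with id req-6356: 2024-06-11 13:10:13.881
2. Find RESPONSE with id req-6356: 2024-06-11 13:10:14.249
3. Latency: 2024-06-11 13:10:14.249 - 2024-06-11 13:10:13.881 = 368ms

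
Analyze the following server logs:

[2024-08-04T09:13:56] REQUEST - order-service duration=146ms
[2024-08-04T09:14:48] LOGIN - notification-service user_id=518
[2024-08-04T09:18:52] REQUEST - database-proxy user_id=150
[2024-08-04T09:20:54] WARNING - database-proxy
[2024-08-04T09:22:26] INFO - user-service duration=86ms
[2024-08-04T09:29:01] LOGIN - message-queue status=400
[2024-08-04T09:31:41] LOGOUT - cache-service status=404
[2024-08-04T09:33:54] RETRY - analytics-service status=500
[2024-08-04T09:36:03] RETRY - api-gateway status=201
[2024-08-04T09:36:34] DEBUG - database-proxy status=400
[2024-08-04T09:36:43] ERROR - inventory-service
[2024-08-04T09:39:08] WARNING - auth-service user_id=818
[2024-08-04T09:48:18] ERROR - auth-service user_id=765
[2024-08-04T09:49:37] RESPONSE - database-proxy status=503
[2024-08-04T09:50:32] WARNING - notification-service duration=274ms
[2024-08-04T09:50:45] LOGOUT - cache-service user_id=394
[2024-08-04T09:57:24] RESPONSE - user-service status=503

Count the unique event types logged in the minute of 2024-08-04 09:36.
3

To count unique event types:

1. Filter events in the minute starting at 2024-08-04 09:36
2. Extract event types from matching entries
3. Count unique types: 3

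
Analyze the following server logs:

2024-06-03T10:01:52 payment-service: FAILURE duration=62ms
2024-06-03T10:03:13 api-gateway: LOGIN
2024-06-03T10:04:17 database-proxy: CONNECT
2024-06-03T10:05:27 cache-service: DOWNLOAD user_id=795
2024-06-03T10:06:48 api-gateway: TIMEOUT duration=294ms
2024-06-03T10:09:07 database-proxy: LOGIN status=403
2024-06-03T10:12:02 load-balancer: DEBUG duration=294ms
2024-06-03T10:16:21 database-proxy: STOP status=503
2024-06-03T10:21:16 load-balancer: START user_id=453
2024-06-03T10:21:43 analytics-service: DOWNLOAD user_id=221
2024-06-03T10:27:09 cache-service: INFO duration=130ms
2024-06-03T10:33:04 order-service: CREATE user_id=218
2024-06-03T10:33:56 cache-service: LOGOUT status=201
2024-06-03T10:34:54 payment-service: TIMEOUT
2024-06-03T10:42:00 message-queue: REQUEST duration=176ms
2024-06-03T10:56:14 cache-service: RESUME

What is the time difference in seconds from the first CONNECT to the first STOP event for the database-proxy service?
724

To find the time between events:

1. Locate the first CONNECT event for database-proxy: 2024-06-03T10:04:17
2. Locate the first STOP event for database-proxy: 2024-06-03T10:16:21
3. Calculate the difference: 2024-06-03T10:16:21 - 2024-06-03T10:04:17 = 724 seconds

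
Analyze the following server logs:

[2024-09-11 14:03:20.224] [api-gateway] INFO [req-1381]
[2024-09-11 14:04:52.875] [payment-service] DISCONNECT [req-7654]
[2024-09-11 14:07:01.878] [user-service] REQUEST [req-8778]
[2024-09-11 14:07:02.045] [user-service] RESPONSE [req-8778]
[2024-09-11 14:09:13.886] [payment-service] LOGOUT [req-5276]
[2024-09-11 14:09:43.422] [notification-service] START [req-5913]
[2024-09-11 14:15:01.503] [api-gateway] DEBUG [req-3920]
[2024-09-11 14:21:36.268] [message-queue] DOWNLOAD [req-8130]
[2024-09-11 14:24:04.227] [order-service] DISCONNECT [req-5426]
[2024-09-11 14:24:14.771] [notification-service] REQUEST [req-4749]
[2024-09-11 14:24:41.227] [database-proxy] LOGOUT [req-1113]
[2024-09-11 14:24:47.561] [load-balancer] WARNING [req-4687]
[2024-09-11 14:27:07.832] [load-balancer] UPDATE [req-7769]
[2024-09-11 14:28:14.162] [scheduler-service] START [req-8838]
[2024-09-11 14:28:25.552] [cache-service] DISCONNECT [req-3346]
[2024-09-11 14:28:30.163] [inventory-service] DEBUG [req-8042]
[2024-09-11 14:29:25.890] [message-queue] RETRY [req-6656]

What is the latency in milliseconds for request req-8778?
167

To calculate latency:

1. Find REQUEST with id req-8778: 2024-09-11 14:07:01.878
2. Find RESPONSE with id req-8778: 2024-09-11 14:07:02.045
3. Latency: 2024-09-11 14:07:02.045 - 2024-09-11 14:07:01.878 = 167ms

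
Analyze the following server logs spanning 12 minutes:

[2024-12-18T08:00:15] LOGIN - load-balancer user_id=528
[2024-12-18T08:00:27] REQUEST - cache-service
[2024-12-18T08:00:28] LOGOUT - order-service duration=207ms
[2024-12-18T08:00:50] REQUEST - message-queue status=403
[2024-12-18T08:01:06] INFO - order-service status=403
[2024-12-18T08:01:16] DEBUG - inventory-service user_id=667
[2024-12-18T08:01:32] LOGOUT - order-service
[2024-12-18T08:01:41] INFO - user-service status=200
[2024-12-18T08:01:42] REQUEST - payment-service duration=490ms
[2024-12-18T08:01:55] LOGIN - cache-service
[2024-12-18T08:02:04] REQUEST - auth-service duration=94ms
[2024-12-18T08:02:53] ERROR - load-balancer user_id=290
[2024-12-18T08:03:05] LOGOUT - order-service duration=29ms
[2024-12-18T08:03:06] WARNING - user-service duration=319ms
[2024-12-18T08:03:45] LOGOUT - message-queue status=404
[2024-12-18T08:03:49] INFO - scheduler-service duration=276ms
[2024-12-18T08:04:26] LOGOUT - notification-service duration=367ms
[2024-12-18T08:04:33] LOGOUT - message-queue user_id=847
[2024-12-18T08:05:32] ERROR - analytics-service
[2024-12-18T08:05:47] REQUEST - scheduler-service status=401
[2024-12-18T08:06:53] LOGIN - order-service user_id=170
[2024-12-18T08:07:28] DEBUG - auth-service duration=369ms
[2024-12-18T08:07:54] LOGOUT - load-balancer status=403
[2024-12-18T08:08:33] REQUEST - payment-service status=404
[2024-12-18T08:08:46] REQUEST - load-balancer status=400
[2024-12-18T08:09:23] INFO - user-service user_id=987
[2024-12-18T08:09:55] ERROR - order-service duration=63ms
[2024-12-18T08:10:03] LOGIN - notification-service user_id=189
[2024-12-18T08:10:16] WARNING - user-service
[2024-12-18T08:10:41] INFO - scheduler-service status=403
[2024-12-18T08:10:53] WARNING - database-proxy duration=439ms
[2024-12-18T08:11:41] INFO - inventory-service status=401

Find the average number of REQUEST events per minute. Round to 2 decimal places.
0.58

To calculate the rate:

1. Count total REQUEST events: 7
2. Total time period: 12 minutes
3. Rate = 7 / 12 = 0.58 events per minute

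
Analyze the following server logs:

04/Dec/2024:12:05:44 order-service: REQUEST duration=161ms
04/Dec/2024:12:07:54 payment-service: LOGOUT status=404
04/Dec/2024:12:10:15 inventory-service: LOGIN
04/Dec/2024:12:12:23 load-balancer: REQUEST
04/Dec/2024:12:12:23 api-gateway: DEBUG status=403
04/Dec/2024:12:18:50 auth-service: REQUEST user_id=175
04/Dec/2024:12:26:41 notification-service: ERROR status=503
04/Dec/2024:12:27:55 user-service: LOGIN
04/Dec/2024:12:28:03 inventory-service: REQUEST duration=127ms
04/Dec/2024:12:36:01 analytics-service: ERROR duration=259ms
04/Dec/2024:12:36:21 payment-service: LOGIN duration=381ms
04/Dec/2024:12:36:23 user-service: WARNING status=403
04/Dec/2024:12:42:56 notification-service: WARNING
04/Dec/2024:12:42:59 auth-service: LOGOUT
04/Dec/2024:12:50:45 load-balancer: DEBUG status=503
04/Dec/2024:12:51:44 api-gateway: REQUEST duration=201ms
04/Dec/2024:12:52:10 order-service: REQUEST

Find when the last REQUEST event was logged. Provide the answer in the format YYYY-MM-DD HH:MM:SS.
2024-12-04 12:52:10

To find the last event:

1. Filter for all REQUEST events
2. Sort by timestamp
3. Select the last one
4. Timestamp: 2024-12-04 12:52:10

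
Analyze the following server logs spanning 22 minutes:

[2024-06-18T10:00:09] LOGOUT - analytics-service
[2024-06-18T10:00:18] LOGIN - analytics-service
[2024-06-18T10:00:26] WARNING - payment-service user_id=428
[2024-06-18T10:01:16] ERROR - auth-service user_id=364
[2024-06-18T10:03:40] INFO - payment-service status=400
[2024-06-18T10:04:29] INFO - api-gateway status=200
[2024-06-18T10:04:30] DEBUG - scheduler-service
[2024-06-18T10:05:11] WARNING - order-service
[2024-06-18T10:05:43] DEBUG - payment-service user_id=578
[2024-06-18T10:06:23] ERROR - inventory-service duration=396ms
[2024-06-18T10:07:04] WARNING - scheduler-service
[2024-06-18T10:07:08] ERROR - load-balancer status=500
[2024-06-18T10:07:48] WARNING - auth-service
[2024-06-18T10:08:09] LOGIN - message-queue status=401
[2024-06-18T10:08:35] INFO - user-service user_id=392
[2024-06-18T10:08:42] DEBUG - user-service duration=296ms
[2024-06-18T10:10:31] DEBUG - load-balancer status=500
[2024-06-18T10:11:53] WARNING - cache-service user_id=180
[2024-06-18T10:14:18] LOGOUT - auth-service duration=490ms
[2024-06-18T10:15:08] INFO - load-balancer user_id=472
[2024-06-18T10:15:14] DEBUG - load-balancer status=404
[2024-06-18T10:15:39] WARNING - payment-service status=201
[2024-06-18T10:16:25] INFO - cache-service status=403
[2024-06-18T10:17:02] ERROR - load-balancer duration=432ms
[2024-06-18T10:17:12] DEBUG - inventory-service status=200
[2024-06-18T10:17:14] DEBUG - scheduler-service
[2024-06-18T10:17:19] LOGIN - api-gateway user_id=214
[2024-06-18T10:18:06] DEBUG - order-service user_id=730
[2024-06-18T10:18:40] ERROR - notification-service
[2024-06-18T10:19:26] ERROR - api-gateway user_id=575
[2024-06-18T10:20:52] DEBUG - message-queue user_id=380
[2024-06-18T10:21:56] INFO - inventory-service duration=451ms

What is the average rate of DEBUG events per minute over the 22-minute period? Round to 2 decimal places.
0.41

To calculate the rate:

1. Count total DEBUG events: 9
2. Total time period: 22 minutes
3. Rate = 9 / 22 = 0.41 events per minute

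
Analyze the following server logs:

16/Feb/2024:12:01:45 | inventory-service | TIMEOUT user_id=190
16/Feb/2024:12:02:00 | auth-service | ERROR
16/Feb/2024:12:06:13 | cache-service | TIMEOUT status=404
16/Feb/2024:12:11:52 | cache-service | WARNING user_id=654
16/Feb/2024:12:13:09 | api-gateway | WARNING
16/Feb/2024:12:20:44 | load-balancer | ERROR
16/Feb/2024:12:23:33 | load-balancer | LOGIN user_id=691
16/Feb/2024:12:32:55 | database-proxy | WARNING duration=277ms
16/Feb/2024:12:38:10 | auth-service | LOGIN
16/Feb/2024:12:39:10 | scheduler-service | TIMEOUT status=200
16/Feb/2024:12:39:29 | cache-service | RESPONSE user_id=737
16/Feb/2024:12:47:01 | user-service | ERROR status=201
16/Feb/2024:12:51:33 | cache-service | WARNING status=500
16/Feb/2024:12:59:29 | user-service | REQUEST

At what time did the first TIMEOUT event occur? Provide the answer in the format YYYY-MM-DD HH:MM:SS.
2024-02-16 12:01:45

To find the first event:

1. Filter for all TIMEOUT events
2. Sort by timestamp
3. Select the first one
4. Timestamp: 2024-02-16 12:01:45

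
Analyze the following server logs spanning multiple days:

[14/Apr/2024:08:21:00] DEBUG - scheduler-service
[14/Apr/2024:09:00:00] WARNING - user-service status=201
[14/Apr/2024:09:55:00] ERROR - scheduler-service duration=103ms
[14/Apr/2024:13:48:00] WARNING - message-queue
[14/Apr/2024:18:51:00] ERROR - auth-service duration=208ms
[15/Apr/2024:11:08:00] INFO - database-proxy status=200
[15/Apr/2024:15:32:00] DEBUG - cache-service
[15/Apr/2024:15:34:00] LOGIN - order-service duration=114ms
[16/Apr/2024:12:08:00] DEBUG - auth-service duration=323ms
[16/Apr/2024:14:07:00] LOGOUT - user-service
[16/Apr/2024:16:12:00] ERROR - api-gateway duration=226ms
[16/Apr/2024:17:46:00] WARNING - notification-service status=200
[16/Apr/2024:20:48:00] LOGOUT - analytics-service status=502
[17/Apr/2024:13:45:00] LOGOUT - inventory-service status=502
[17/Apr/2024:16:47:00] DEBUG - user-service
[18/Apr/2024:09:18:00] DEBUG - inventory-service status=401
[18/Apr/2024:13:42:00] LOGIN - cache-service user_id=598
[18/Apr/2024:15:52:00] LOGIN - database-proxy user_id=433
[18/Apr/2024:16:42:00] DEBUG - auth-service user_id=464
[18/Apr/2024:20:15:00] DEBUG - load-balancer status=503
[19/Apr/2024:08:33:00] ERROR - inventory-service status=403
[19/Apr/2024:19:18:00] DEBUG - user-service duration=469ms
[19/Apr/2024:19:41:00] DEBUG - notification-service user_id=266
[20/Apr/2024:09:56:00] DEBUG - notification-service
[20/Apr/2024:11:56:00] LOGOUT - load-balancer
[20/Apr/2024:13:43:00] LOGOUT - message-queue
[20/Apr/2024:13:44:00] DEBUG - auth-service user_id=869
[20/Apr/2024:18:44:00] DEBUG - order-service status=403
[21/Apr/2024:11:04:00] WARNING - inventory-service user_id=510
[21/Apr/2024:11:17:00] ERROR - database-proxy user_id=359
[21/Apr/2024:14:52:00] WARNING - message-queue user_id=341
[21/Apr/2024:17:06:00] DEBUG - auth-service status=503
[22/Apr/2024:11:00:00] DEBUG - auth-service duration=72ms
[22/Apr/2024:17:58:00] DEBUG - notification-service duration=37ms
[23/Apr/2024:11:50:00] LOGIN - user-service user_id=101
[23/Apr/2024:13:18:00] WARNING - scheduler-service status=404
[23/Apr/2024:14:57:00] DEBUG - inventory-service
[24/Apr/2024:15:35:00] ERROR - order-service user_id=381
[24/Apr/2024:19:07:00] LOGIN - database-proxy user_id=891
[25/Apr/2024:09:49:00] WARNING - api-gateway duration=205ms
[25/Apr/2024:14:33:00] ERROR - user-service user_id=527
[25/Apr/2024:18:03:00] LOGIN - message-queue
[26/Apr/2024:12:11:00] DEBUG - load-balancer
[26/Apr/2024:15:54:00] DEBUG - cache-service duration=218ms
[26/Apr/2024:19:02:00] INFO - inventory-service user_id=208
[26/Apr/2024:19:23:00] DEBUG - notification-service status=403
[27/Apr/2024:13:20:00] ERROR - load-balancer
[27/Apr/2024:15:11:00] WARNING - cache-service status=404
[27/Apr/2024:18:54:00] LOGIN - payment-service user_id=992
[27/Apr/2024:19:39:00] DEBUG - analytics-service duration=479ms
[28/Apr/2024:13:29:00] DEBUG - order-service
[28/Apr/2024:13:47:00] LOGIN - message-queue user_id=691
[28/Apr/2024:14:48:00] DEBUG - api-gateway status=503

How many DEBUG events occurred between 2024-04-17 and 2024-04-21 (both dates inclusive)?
10

To filter by date range:

1. Date range: 2024-04-17 through 2024-04-21, both dates inclusive
2. Filter for DEBUG events whose date falls in this range
3. Count matching events: 10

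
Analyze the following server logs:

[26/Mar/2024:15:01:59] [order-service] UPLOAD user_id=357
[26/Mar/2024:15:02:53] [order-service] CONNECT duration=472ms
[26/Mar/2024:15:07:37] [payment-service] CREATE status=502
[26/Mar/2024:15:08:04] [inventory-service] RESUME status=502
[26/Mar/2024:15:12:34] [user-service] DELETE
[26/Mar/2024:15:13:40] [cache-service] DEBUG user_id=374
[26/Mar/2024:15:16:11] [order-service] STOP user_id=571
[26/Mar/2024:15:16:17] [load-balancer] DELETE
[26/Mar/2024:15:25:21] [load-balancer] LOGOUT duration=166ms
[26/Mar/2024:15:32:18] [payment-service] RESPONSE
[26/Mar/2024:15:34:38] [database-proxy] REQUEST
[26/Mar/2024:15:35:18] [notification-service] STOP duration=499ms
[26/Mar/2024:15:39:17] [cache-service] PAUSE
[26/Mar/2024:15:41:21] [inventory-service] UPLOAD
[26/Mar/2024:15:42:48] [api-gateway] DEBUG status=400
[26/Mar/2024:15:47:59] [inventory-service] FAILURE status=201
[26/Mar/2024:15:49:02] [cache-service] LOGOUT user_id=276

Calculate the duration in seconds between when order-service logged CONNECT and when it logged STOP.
798

To find the time between events:

1. Locate the first CONNECT event for order-service: 26/Mar/2024:15:02:53
2. Locate the first STOP event for order-service: 26/Mar/2024:15:16:11
3. Calculate the difference: 26/Mar/2024:15:16:11 - 26/Mar/2024:15:02:53 = 798 seconds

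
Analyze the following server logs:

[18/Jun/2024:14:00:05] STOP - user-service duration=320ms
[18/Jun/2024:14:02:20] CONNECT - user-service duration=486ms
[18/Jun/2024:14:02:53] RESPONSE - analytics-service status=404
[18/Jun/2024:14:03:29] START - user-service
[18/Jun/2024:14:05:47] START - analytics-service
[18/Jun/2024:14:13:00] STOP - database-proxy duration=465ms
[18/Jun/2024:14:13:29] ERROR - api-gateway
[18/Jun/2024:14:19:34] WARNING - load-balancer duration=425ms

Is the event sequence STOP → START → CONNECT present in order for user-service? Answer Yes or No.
No

To verify sequence order:

1. Find all events in sequence STOP → START → CONNECT for user-service
2. Extract their timestamps
3. Check if timestamps are in ascending order
4. Result: No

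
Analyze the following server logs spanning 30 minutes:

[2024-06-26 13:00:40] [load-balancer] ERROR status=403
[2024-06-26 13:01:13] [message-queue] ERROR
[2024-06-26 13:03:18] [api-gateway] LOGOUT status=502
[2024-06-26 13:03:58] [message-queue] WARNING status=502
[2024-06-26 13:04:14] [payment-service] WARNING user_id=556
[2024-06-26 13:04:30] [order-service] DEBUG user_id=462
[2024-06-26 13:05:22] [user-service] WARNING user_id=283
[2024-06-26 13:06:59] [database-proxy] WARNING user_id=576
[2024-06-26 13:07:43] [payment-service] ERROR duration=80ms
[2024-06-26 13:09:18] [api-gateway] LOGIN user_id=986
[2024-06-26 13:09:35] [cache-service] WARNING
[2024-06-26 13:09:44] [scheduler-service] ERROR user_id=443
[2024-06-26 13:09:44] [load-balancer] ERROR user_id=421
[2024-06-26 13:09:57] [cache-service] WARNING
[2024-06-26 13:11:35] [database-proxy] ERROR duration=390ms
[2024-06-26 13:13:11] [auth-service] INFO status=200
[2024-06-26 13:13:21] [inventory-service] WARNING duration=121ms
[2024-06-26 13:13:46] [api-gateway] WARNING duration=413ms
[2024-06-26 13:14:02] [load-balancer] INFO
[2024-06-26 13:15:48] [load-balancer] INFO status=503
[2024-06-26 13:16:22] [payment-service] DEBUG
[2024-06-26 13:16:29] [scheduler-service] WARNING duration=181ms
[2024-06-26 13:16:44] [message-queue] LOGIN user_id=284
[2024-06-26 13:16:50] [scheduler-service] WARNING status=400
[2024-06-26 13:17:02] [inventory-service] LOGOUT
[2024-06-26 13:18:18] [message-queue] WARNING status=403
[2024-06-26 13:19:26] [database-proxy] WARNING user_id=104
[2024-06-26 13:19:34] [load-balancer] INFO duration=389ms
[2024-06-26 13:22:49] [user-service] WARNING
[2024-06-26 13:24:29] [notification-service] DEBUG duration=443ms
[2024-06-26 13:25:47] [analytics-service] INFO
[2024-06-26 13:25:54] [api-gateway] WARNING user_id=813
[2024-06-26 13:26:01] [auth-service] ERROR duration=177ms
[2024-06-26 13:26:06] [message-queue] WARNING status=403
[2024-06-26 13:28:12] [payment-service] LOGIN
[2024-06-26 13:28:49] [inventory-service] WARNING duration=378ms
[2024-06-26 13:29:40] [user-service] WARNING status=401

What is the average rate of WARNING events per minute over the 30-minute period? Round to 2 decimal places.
0.57

To calculate the rate:

1. Count total WARNING events: 17
2. Total time period: 30 minutes
3. Rate = 17 / 30 = 0.57 events per minute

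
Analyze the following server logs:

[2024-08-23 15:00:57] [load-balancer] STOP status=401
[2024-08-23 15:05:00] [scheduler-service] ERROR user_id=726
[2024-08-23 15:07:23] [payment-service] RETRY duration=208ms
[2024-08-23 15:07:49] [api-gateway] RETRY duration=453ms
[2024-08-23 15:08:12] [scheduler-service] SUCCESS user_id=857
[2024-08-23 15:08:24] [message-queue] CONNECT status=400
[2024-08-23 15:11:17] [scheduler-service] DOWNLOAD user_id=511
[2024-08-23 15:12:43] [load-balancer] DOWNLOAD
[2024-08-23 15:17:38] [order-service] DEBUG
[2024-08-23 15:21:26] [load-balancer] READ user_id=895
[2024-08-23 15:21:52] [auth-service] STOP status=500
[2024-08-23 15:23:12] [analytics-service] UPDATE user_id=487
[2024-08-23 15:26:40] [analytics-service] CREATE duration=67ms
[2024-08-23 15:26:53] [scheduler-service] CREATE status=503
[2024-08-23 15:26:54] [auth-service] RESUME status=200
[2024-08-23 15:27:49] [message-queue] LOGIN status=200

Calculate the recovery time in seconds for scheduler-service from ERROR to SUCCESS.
192

To calculate recovery time:

1. Find ERROR event for scheduler-service: 2024-08-23 15:05:00
2. Find next SUCCESS event for scheduler-service: 2024-08-23 15:08:12
3. Recovery time: 2024-08-23 15:08:12 - 2024-08-23 15:05:00 = 192 seconds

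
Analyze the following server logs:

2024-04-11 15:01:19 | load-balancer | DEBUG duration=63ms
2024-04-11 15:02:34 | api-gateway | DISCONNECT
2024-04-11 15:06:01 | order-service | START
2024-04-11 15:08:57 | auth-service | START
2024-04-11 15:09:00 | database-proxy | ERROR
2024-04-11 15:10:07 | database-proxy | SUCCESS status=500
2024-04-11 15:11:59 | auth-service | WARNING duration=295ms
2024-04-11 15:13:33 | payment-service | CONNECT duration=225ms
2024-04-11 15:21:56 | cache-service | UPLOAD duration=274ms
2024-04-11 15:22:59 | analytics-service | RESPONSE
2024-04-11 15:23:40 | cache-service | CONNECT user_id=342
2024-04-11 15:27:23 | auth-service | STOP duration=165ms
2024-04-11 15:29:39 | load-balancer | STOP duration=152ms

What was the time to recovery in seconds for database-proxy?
67

To calculate recovery time:

1. Find ERROR event for database-proxy: 2024-04-11 15:09:00
2. Find next SUCCESS event for database-proxy: 2024-04-11 15:10:07
3. Recovery time: 2024-04-11 15:10:07 - 2024-04-11 15:09:00 = 67 seconds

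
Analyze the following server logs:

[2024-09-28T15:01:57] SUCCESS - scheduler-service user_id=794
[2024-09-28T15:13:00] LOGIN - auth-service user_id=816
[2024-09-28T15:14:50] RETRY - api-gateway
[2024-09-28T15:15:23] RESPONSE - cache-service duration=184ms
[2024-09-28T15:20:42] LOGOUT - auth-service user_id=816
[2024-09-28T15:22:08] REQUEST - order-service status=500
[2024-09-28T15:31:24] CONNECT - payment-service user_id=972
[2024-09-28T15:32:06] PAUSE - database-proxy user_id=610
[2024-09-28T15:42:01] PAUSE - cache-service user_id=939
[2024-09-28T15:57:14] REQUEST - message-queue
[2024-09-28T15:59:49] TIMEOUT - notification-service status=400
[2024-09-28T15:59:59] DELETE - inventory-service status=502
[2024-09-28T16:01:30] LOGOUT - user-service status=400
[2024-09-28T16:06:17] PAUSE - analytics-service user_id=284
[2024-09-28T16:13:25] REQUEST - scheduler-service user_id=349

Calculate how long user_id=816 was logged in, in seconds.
462

To calculate session duration:

1. Find LOGIN event for user_id=816: 2024-09-28T15:13:00
2. Find LOGOUT event for user_id=816: 2024-09-28T15:20:42
3. Session duration: 2024-09-28T15:20:42 - 2024-09-28T15:13:00 = 462 seconds (7 minutes)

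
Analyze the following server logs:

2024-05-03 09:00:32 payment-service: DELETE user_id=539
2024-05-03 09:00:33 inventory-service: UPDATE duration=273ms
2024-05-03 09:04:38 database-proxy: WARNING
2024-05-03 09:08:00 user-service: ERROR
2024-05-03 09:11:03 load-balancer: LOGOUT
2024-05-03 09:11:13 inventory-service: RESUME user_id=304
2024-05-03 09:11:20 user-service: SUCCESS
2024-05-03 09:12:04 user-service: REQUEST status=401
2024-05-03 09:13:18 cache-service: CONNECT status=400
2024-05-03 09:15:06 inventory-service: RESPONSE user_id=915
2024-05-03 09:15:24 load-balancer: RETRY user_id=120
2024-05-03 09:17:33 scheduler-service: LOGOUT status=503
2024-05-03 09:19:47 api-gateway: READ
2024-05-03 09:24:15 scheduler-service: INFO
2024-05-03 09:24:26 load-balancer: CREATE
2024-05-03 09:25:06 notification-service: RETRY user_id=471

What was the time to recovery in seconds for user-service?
200

To calculate recovery time:

1. Find ERROR event for user-service: 2024-05-03 09:08:00
2. Find next SUCCESS event for user-service: 2024-05-03 09:11:20
3. Recovery time: 2024-05-03 09:11:20 - 2024-05-03 09:08:00 = 200 seconds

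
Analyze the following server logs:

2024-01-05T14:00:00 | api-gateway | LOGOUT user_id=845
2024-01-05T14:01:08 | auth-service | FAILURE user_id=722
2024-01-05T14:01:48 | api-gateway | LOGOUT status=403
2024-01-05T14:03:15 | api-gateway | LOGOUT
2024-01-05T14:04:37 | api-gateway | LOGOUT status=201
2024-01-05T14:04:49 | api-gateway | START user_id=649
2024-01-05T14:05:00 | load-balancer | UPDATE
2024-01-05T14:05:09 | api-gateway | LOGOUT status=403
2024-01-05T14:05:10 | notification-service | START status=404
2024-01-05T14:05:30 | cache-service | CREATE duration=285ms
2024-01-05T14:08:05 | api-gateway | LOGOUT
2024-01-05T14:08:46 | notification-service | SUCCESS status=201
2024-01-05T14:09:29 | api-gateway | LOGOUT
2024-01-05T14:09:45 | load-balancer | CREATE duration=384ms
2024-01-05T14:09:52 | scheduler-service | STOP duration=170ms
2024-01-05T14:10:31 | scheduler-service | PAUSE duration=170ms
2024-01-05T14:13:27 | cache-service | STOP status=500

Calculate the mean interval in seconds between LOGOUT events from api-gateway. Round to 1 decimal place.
94.8

To calculate average interval:

1. Find all LOGOUT events for api-gateway in order
2. Calculate time gaps between consecutive events
3. Compute mean of gaps: 569 / 6 = 94.8 seconds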